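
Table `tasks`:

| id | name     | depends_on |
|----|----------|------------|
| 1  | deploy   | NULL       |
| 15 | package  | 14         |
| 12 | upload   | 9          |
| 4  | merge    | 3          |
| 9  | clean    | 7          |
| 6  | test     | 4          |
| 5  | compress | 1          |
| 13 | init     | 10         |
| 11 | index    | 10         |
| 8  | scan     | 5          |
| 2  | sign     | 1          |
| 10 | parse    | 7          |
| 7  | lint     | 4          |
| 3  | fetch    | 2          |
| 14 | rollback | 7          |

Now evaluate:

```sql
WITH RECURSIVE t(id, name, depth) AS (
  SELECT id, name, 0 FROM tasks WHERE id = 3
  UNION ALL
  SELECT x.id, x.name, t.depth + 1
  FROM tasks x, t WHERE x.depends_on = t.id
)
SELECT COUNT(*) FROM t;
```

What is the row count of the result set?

Base: id=3 (fetch) at depth 0.
Iteration 1: rows with depends_on in {3} -> merge (id 4, depth 1).
Iteration 2: rows with depends_on in {4} -> test (id 6, depth 2), lint (id 7, depth 2).
Iteration 3: rows with depends_on in {6,7} -> clean (id 9, depth 3), parse (id 10, depth 3), rollback (id 14, depth 3).
Iteration 4: rows with depends_on in {9,10,14} -> index (id 11, depth 4), upload (id 12, depth 4), init (id 13, depth 4), package (id 15, depth 4).
Iteration 5: no rows with depends_on in {11,12,13,15}; recursion stops.
Total rows emitted: 11.

11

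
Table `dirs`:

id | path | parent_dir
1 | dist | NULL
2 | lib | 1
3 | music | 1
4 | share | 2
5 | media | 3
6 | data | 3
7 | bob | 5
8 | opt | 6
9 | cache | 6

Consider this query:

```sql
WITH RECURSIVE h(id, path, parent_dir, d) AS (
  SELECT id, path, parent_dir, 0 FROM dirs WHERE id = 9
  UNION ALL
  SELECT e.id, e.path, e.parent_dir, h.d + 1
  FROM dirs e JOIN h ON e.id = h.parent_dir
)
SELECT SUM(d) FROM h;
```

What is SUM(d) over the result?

6

Base: id=9 (cache), parent_dir=6, d 0.
Iteration 1: join on id=6 -> data (id 6, parent_dir=3, d 1).
Iteration 2: join on id=3 -> music (id 3, parent_dir=1, d 2).
Iteration 3: join on id=1 -> dist (id 1, parent_dir=NULL, d 3).
Iteration 4: parent_dir is NULL; no match; recursion stops.
SUM(d) = 0 + 1 + 2 + 3 = 6.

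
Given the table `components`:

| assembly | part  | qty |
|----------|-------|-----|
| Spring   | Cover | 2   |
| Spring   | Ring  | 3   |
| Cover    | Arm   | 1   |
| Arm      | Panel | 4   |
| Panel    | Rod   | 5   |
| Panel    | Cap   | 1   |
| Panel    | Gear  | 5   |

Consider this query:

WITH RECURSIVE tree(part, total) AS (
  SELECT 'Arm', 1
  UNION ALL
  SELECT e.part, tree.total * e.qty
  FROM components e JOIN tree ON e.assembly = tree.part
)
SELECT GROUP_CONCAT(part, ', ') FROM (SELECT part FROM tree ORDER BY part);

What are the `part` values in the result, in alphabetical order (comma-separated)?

Arm, Cap, Gear, Panel, Rod

Base: (Arm, total=1).
Iteration 1: components of {Arm} -> Panel = 1*4 = 4.
Iteration 2: components of {Panel} -> Cap = 4*1 = 4, Gear = 4*5 = 20, Rod = 4*5 = 20.
Iteration 3: no further components; recursion stops.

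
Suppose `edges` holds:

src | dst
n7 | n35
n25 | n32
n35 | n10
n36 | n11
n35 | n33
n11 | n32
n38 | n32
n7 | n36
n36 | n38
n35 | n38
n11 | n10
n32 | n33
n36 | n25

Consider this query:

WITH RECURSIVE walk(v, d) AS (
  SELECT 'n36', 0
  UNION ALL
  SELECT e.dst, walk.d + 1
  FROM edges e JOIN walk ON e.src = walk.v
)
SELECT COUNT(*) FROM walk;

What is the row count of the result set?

11

Base: (n36, d=0).
Iteration 1: edges from {n36} -> (n11, d=1), (n25, d=1), (n38, d=1).
Iteration 2: edges from {n11,n25,n38} -> (n10, d=2), (n32, d=2) x3. [UNION ALL keeps all 4 new rows, including repeats]
Iteration 3: edges from {n10,n32} -> (n33, d=3) x3. [UNION ALL keeps all 3 new rows, including repeats]
Iteration 4: no outgoing edges from {n33}; recursion stops.
Total rows emitted: 11.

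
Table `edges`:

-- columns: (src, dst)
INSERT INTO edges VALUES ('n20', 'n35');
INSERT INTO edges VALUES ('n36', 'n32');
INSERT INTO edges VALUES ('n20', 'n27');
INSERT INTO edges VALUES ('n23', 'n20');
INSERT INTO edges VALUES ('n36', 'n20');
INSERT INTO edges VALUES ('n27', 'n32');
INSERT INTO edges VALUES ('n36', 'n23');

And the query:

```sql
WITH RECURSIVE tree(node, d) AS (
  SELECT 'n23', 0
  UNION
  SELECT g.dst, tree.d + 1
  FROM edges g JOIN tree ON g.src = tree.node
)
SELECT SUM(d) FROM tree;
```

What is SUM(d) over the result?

Base: (n23, d=0).
Iteration 1: edges from {n23} -> (n20, d=1).
Iteration 2: edges from {n20} -> (n27, d=2), (n35, d=2).
Iteration 3: edges from {n27,n35} -> (n32, d=3).
Iteration 4: no outgoing edges from {n32}; recursion stops.
SUM(d) = 0 + 1 + 2 + 2 + 3 = 8.

8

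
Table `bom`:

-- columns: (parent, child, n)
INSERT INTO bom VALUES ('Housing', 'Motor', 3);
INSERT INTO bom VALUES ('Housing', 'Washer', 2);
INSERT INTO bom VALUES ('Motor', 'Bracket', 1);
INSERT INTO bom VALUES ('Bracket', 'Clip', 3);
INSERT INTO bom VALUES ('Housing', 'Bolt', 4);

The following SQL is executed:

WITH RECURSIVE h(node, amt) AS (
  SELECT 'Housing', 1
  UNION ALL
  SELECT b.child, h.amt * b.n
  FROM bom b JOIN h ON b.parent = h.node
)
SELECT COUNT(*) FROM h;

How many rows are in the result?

Base: (Housing, amt=1).
Iteration 1: components of {Housing} -> Bolt = 1*4 = 4, Motor = 1*3 = 3, Washer = 1*2 = 2.
Iteration 2: components of {Bolt,Motor,Washer} -> Bracket = 3*1 = 3.
Iteration 3: components of {Bracket} -> Clip = 3*3 = 9.
Iteration 4: no further components; recursion stops.
Total rows emitted: 6.

6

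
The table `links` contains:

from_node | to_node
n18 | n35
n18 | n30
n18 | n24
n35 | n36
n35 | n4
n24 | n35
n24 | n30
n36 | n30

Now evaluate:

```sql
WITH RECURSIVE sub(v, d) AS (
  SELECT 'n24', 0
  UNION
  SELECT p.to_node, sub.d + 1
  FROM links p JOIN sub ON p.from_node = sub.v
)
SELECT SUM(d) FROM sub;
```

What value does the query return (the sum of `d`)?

Base: (n24, d=0).
Iteration 1: edges from {n24} -> (n30, d=1), (n35, d=1).
Iteration 2: edges from {n30,n35} -> (n36, d=2), (n4, d=2).
Iteration 3: edges from {n36,n4} -> (n30, d=3).
Iteration 4: no outgoing edges from {n30}; recursion stops.
SUM(d) = 0 + 1 + 1 + 2 + 2 + 3 = 9.

9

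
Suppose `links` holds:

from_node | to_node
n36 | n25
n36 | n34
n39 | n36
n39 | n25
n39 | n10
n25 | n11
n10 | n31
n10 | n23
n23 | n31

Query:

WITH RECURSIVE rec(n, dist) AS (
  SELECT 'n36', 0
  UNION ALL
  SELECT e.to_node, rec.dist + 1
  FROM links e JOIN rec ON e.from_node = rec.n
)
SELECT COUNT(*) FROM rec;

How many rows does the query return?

4

Base: (n36, dist=0).
Iteration 1: edges from {n36} -> (n25, dist=1), (n34, dist=1).
Iteration 2: edges from {n25,n34} -> (n11, dist=2).
Iteration 3: no outgoing edges from {n11}; recursion stops.
Total rows emitted: 4.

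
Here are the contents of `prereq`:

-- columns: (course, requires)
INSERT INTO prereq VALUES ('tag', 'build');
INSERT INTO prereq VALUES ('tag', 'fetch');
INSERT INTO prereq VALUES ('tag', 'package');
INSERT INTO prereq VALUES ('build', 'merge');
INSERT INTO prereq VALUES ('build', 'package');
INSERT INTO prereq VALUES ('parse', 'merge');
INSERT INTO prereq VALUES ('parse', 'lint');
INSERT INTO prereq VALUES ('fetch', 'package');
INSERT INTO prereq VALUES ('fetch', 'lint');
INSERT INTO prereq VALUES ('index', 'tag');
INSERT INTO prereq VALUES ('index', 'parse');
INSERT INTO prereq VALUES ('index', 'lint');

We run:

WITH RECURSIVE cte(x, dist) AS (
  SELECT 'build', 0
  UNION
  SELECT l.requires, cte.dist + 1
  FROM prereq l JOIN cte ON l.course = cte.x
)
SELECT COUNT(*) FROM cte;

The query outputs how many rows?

Base: (build, dist=0).
Iteration 1: edges from {build} -> (merge, dist=1), (package, dist=1).
Iteration 2: no outgoing edges from {merge,package}; recursion stops.
Total rows emitted: 3.

3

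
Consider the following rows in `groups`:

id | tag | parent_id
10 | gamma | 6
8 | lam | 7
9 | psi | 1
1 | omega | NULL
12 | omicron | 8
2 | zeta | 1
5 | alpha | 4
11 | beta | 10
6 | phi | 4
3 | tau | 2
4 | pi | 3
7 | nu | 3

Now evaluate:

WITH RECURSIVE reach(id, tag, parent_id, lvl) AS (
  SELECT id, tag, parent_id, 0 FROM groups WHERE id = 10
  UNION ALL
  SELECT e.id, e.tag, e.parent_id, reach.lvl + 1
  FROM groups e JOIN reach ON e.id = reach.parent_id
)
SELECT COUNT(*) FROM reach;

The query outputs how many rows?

6

Base: id=10 (gamma), parent_id=6, lvl 0.
Iteration 1: join on id=6 -> phi (id 6, parent_id=4, lvl 1).
Iteration 2: join on id=4 -> pi (id 4, parent_id=3, lvl 2).
Iteration 3: join on id=3 -> tau (id 3, parent_id=2, lvl 3).
Iteration 4: join on id=2 -> zeta (id 2, parent_id=1, lvl 4).
Iteration 5: join on id=1 -> omega (id 1, parent_id=NULL, lvl 5).
Iteration 6: parent_id is NULL; no match; recursion stops.
Total rows emitted: 6.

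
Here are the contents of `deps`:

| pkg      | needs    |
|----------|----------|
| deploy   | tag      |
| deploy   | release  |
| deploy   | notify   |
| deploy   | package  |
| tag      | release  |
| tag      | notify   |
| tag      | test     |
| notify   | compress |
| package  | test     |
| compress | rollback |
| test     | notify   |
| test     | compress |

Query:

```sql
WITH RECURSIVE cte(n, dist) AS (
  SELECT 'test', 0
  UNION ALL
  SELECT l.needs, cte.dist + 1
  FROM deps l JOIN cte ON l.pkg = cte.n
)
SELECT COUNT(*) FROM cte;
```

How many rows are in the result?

Base: (test, dist=0).
Iteration 1: edges from {test} -> (compress, dist=1), (notify, dist=1).
Iteration 2: edges from {compress,notify} -> (compress, dist=2), (rollback, dist=2).
Iteration 3: edges from {compress,rollback} -> (rollback, dist=3).
Iteration 4: no outgoing edges from {rollback}; recursion stops.
Total rows emitted: 6.

6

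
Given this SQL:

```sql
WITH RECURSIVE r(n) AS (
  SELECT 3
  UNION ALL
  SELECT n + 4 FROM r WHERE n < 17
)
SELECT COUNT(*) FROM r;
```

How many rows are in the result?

5

Base: n=3.
Iteration 1: 3 < 17 holds -> n = 3 + 4 = 7.
Iteration 2: 7 < 17 holds -> n = 7 + 4 = 11.
Iteration 3: 11 < 17 holds -> n = 11 + 4 = 15.
Iteration 4: 15 < 17 holds -> n = 15 + 4 = 19.
Iteration 5: 19 < 17 fails; recursion stops.
Total rows emitted: 5.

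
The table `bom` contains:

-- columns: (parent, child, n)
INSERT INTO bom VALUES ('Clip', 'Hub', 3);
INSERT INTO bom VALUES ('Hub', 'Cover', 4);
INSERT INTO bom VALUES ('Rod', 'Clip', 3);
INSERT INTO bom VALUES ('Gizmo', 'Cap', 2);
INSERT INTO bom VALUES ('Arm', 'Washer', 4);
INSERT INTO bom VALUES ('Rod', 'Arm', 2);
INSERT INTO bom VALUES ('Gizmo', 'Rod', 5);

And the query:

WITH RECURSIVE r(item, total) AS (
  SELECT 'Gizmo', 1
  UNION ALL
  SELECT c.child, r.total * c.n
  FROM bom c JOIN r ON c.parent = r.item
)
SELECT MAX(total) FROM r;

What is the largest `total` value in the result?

180

Base: (Gizmo, total=1).
Iteration 1: components of {Gizmo} -> Cap = 1*2 = 2, Rod = 1*5 = 5.
Iteration 2: components of {Cap,Rod} -> Arm = 5*2 = 10, Clip = 5*3 = 15.
Iteration 3: components of {Arm,Clip} -> Hub = 15*3 = 45, Washer = 10*4 = 40.
Iteration 4: components of {Hub,Washer} -> Cover = 45*4 = 180.
Iteration 5: no further components; recursion stops.
total values: 1, 5, 2, 15, 10, 45, 40, 180; the maximum is 180.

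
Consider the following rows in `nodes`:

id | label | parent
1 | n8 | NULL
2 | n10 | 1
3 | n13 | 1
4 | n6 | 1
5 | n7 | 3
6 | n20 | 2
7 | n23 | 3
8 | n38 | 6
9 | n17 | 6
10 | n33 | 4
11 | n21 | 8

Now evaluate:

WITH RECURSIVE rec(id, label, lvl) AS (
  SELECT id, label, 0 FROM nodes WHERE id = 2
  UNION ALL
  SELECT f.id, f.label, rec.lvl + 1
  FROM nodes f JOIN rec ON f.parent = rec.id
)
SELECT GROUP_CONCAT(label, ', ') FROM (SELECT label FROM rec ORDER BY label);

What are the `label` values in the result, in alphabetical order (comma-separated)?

n10, n17, n20, n21, n38

Base: id=2 (n10) at lvl 0.
Iteration 1: rows with parent in {2} -> n20 (id 6, lvl 1).
Iteration 2: rows with parent in {6} -> n38 (id 8, lvl 2), n17 (id 9, lvl 2).
Iteration 3: rows with parent in {8,9} -> n21 (id 11, lvl 3).
Iteration 4: no rows with parent in {11}; recursion stops.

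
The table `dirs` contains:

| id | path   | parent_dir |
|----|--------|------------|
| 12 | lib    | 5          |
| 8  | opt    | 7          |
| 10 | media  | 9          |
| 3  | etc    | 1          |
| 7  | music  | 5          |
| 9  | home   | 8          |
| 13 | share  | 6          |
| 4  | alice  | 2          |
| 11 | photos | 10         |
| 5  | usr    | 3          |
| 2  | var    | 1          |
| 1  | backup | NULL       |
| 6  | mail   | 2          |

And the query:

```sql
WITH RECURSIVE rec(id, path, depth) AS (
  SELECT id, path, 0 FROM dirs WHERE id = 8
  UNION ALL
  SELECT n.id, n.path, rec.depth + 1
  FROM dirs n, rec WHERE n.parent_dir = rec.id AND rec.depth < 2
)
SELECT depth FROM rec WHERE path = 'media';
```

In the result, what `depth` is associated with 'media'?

Base: id=8 (opt) at depth 0.
Iteration 1: rows with parent_dir in {8} -> home (id 9, depth 1).
Iteration 2: rows with parent_dir in {9} -> media (id 10, depth 2).
Iteration 3: depth < 2 fails for all current rows; recursion stops.

2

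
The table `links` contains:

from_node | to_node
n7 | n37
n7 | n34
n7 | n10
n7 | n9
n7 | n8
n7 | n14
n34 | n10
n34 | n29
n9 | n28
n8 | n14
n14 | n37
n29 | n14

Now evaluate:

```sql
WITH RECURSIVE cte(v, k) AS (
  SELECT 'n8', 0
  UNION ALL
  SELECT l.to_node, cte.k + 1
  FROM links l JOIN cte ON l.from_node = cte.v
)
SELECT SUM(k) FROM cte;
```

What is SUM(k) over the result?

3

Base: (n8, k=0).
Iteration 1: edges from {n8} -> (n14, k=1).
Iteration 2: edges from {n14} -> (n37, k=2).
Iteration 3: no outgoing edges from {n37}; recursion stops.
SUM(k) = 0 + 1 + 2 = 3.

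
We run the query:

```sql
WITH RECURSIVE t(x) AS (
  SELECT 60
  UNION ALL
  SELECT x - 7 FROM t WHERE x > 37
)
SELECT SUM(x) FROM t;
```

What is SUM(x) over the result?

230

Base: x=60.
Iteration 1: 60 > 37 holds -> x = 60 - 7 = 53.
Iteration 2: 53 > 37 holds -> x = 53 - 7 = 46.
Iteration 3: 46 > 37 holds -> x = 46 - 7 = 39.
Iteration 4: 39 > 37 holds -> x = 39 - 7 = 32.
Iteration 5: 32 > 37 fails; recursion stops.
SUM(x) = 60 + 53 + 46 + 39 + 32 = 230.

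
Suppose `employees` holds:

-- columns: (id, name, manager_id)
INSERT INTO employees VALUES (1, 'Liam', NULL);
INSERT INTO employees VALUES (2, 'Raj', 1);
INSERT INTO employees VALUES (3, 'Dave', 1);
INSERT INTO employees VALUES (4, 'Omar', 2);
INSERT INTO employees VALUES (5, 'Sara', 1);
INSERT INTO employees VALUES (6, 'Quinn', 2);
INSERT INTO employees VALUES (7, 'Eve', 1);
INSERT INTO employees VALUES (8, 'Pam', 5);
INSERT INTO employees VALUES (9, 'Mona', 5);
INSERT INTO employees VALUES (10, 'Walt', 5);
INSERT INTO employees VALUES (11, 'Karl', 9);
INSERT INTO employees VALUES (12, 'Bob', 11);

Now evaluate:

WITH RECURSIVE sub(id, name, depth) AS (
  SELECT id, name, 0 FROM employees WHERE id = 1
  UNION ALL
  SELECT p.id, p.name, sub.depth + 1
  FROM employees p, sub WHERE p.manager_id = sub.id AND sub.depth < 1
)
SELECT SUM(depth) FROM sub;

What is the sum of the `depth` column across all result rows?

4

Base: id=1 (Liam) at depth 0.
Iteration 1: rows with manager_id in {1} -> Raj (id 2, depth 1), Dave (id 3, depth 1), Sara (id 5, depth 1), Eve (id 7, depth 1).
Iteration 2: depth < 1 fails for all current rows; recursion stops.
SUM(depth) = 0 + 1 + 1 + 1 + 1 = 4.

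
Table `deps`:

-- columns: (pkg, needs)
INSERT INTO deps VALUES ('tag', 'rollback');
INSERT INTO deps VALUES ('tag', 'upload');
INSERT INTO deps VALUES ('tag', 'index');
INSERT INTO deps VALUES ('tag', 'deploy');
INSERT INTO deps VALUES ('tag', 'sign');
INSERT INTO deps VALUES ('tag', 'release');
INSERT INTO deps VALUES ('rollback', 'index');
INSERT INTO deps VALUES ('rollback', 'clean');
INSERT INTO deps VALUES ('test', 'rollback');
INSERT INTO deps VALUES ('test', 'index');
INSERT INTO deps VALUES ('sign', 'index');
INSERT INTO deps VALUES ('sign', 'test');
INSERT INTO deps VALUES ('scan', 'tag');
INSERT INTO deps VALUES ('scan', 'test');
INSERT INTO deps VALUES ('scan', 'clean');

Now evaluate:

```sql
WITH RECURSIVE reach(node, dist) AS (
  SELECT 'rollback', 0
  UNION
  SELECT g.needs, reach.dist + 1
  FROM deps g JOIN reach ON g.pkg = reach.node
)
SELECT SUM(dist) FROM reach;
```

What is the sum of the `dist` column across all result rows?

2

Base: (rollback, dist=0).
Iteration 1: edges from {rollback} -> (clean, dist=1), (index, dist=1).
Iteration 2: no outgoing edges from {clean,index}; recursion stops.
SUM(dist) = 0 + 1 + 1 = 2.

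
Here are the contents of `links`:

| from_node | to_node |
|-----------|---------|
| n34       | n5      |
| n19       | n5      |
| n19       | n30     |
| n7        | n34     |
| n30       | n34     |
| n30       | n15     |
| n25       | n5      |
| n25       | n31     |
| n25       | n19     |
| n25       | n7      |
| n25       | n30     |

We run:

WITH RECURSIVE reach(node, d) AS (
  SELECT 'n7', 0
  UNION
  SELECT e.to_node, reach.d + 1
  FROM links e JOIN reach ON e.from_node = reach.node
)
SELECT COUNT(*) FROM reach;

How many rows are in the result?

Base: (n7, d=0).
Iteration 1: edges from {n7} -> (n34, d=1).
Iteration 2: edges from {n34} -> (n5, d=2).
Iteration 3: no outgoing edges from {n5}; recursion stops.
Total rows emitted: 3.

3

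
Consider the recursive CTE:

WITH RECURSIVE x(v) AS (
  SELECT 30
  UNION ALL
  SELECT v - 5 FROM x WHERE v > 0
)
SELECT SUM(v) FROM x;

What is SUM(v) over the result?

Base: v=30.
Iteration 1: 30 > 0 holds -> v = 30 - 5 = 25.
Iteration 2: 25 > 0 holds -> v = 25 - 5 = 20.
Iteration 3: 20 > 0 holds -> v = 20 - 5 = 15.
Iteration 4: 15 > 0 holds -> v = 15 - 5 = 10.
Iteration 5: 10 > 0 holds -> v = 10 - 5 = 5.
Iteration 6: 5 > 0 holds -> v = 5 - 5 = 0.
Iteration 7: 0 > 0 fails; recursion stops.
SUM(v) = 30 + 25 + 20 + 15 + 10 + 5 + 0 = 105.

105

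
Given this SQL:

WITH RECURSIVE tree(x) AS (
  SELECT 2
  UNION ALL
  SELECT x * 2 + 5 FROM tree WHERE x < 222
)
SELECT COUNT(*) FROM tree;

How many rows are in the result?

Base: x=2.
Iteration 1: 2 < 222 holds -> x = 2 * 2 + 5 = 9.
Iteration 2: 9 < 222 holds -> x = 9 * 2 + 5 = 23.
Iteration 3: 23 < 222 holds -> x = 23 * 2 + 5 = 51.
Iteration 4: 51 < 222 holds -> x = 51 * 2 + 5 = 107.
Iteration 5: 107 < 222 holds -> x = 107 * 2 + 5 = 219.
Iteration 6: 219 < 222 holds -> x = 219 * 2 + 5 = 443.
Iteration 7: 443 < 222 fails; recursion stops.
Total rows emitted: 7.

7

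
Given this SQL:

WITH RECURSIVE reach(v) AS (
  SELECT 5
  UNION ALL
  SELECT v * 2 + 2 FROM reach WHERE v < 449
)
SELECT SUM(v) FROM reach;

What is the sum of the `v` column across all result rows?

1769

Base: v=5.
Iteration 1: 5 < 449 holds -> v = 5 * 2 + 2 = 12.
Iteration 2: 12 < 449 holds -> v = 12 * 2 + 2 = 26.
Iteration 3: 26 < 449 holds -> v = 26 * 2 + 2 = 54.
Iteration 4: 54 < 449 holds -> v = 54 * 2 + 2 = 110.
Iteration 5: 110 < 449 holds -> v = 110 * 2 + 2 = 222.
Iteration 6: 222 < 449 holds -> v = 222 * 2 + 2 = 446.
Iteration 7: 446 < 449 holds -> v = 446 * 2 + 2 = 894.
Iteration 8: 894 < 449 fails; recursion stops.
SUM(v) = 5 + 12 + 26 + 54 + 110 + 222 + 446 + 894 = 1769.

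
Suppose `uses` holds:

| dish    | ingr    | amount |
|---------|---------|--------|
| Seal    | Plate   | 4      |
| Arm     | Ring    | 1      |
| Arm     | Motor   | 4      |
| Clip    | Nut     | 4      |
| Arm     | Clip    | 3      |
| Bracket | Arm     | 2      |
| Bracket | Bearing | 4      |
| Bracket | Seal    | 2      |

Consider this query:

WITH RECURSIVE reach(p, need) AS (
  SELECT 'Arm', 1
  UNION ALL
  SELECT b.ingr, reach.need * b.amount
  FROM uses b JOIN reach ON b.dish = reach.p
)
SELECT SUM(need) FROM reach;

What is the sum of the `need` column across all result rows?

21

Base: (Arm, need=1).
Iteration 1: components of {Arm} -> Clip = 1*3 = 3, Motor = 1*4 = 4, Ring = 1*1 = 1.
Iteration 2: components of {Clip,Motor,Ring} -> Nut = 3*4 = 12.
Iteration 3: no further components; recursion stops.
SUM(need) = 1 + 4 + 3 + 1 + 12 = 21.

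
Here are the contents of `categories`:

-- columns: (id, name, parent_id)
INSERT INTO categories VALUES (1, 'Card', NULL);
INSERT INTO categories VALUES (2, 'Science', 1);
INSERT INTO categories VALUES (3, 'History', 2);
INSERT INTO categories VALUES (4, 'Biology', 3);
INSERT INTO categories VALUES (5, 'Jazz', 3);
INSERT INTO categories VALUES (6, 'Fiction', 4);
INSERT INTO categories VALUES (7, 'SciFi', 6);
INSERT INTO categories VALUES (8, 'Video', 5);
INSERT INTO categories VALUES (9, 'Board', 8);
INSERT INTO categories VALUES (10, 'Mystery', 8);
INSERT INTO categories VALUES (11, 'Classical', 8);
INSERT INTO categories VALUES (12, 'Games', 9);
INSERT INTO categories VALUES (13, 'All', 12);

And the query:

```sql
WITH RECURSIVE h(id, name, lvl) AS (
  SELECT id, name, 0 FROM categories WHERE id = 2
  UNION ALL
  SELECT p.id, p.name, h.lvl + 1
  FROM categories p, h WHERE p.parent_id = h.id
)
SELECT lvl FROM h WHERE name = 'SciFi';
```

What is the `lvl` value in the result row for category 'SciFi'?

Base: id=2 (Science) at lvl 0.
Iteration 1: rows with parent_id in {2} -> History (id 3, lvl 1).
Iteration 2: rows with parent_id in {3} -> Biology (id 4, lvl 2), Jazz (id 5, lvl 2).
Iteration 3: rows with parent_id in {4,5} -> Fiction (id 6, lvl 3), Video (id 8, lvl 3).
Iteration 4: rows with parent_id in {6,8} -> SciFi (id 7, lvl 4), Board (id 9, lvl 4), Mystery (id 10, lvl 4), Classical (id 11, lvl 4).
Iteration 5: rows with parent_id in {7,9,10,11} -> Games (id 12, lvl 5).
Iteration 6: rows with parent_id in {12} -> All (id 13, lvl 6).
Iteration 7: no rows with parent_id in {13}; recursion stops.

4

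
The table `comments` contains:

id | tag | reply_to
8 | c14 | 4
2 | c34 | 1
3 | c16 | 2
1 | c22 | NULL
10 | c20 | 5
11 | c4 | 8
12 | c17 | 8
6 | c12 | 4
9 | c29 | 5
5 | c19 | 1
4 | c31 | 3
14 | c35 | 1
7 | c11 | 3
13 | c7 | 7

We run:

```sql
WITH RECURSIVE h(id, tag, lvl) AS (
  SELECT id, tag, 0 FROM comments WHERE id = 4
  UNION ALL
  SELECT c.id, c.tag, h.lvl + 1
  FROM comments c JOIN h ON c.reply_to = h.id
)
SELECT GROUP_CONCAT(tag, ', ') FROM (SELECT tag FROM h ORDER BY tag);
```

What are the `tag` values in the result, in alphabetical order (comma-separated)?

c12, c14, c17, c31, c4

Base: id=4 (c31) at lvl 0.
Iteration 1: rows with reply_to in {4} -> c12 (id 6, lvl 1), c14 (id 8, lvl 1).
Iteration 2: rows with reply_to in {6,8} -> c4 (id 11, lvl 2), c17 (id 12, lvl 2).
Iteration 3: no rows with reply_to in {11,12}; recursion stops.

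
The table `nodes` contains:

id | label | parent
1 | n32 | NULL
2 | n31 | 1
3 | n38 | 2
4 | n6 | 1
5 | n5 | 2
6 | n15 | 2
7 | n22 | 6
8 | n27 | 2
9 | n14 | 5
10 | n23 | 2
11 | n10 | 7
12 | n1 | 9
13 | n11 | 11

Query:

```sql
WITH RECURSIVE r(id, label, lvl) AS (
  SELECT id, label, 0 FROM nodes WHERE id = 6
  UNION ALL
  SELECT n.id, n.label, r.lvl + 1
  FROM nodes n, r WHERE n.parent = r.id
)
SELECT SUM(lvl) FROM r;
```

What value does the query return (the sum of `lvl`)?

6

Base: id=6 (n15) at lvl 0.
Iteration 1: rows with parent in {6} -> n22 (id 7, lvl 1).
Iteration 2: rows with parent in {7} -> n10 (id 11, lvl 2).
Iteration 3: rows with parent in {11} -> n11 (id 13, lvl 3).
Iteration 4: no rows with parent in {13}; recursion stops.
SUM(lvl) = 0 + 1 + 2 + 3 = 6.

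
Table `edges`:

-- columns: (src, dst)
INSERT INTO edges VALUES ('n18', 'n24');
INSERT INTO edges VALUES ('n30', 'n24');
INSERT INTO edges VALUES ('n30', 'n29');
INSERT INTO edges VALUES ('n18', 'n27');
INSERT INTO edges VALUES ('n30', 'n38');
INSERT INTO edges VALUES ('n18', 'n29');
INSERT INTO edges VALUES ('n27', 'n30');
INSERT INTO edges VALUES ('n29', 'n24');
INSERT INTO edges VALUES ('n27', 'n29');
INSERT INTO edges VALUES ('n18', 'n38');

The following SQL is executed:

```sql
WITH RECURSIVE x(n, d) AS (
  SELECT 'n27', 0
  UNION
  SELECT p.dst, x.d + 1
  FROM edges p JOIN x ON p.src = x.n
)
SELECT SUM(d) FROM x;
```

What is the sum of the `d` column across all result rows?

Base: (n27, d=0).
Iteration 1: edges from {n27} -> (n29, d=1), (n30, d=1).
Iteration 2: edges from {n29,n30} -> (n24, d=2), (n29, d=2), (n38, d=2). [UNION drops 1 duplicate row(s)]
Iteration 3: edges from {n24,n29,n38} -> (n24, d=3).
Iteration 4: no outgoing edges from {n24}; recursion stops.
SUM(d) = 0 + 1 + 1 + 2 + 2 + 2 + 3 = 11.

11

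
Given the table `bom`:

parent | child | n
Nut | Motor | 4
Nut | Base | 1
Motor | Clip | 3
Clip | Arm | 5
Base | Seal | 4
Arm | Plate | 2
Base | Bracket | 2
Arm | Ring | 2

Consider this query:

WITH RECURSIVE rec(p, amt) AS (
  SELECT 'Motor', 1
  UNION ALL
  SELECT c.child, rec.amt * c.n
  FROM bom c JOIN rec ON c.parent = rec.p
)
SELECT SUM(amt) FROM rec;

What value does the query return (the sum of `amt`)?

79

Base: (Motor, amt=1).
Iteration 1: components of {Motor} -> Clip = 1*3 = 3.
Iteration 2: components of {Clip} -> Arm = 3*5 = 15.
Iteration 3: components of {Arm} -> Plate = 15*2 = 30, Ring = 15*2 = 30.
Iteration 4: no further components; recursion stops.
SUM(amt) = 1 + 3 + 15 + 30 + 30 = 79.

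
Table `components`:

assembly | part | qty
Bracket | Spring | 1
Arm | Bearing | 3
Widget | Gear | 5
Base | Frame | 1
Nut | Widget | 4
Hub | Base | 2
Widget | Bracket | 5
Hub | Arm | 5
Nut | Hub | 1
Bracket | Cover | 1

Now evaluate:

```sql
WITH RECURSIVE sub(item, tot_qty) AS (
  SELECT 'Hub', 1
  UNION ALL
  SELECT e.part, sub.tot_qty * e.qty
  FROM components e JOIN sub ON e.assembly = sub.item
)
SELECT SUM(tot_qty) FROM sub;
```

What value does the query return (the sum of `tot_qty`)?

25

Base: (Hub, tot_qty=1).
Iteration 1: components of {Hub} -> Arm = 1*5 = 5, Base = 1*2 = 2.
Iteration 2: components of {Arm,Base} -> Bearing = 5*3 = 15, Frame = 2*1 = 2.
Iteration 3: no further components; recursion stops.
SUM(tot_qty) = 1 + 2 + 5 + 2 + 15 = 25.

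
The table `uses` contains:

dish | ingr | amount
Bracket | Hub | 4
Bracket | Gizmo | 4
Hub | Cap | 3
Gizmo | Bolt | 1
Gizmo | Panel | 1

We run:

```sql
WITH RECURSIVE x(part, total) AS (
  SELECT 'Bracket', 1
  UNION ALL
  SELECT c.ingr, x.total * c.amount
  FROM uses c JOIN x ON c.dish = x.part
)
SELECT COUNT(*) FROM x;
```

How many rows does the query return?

6

Base: (Bracket, total=1).
Iteration 1: components of {Bracket} -> Gizmo = 1*4 = 4, Hub = 1*4 = 4.
Iteration 2: components of {Gizmo,Hub} -> Bolt = 4*1 = 4, Cap = 4*3 = 12, Panel = 4*1 = 4.
Iteration 3: no further components; recursion stops.
Total rows emitted: 6.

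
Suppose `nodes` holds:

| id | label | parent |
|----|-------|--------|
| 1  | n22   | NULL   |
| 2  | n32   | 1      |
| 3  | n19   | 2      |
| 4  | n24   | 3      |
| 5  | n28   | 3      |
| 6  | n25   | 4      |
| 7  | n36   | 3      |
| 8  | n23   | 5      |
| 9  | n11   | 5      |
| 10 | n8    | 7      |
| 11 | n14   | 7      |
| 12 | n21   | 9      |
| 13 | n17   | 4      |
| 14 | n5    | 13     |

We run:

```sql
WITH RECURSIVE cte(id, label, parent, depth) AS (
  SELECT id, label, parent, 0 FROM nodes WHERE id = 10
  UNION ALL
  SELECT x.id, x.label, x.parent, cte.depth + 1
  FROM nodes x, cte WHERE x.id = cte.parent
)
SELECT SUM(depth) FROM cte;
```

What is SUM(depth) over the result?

10

Base: id=10 (n8), parent=7, depth 0.
Iteration 1: join on id=7 -> n36 (id 7, parent=3, depth 1).
Iteration 2: join on id=3 -> n19 (id 3, parent=2, depth 2).
Iteration 3: join on id=2 -> n32 (id 2, parent=1, depth 3).
Iteration 4: join on id=1 -> n22 (id 1, parent=NULL, depth 4).
Iteration 5: parent is NULL; no match; recursion stops.
SUM(depth) = 0 + 1 + 2 + 3 + 4 = 10.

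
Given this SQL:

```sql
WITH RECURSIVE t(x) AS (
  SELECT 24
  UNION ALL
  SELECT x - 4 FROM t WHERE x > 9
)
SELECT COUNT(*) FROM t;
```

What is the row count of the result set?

5

Base: x=24.
Iteration 1: 24 > 9 holds -> x = 24 - 4 = 20.
Iteration 2: 20 > 9 holds -> x = 20 - 4 = 16.
Iteration 3: 16 > 9 holds -> x = 16 - 4 = 12.
Iteration 4: 12 > 9 holds -> x = 12 - 4 = 8.
Iteration 5: 8 > 9 fails; recursion stops.
Total rows emitted: 5.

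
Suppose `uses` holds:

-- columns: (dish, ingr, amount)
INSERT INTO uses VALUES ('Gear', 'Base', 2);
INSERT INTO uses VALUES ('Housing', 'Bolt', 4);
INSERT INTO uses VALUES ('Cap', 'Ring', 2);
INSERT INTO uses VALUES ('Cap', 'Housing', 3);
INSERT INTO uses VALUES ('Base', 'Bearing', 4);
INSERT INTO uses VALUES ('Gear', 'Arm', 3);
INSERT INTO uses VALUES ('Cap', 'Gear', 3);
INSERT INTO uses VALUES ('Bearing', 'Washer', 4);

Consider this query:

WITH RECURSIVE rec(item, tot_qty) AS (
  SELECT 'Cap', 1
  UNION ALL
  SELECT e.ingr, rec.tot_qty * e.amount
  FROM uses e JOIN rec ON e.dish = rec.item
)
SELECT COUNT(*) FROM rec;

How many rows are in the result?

Base: (Cap, tot_qty=1).
Iteration 1: components of {Cap} -> Gear = 1*3 = 3, Housing = 1*3 = 3, Ring = 1*2 = 2.
Iteration 2: components of {Gear,Housing,Ring} -> Arm = 3*3 = 9, Base = 3*2 = 6, Bolt = 3*4 = 12.
Iteration 3: components of {Arm,Base,Bolt} -> Bearing = 6*4 = 24.
Iteration 4: components of {Bearing} -> Washer = 24*4 = 96.
Iteration 5: no further components; recursion stops.
Total rows emitted: 9.

9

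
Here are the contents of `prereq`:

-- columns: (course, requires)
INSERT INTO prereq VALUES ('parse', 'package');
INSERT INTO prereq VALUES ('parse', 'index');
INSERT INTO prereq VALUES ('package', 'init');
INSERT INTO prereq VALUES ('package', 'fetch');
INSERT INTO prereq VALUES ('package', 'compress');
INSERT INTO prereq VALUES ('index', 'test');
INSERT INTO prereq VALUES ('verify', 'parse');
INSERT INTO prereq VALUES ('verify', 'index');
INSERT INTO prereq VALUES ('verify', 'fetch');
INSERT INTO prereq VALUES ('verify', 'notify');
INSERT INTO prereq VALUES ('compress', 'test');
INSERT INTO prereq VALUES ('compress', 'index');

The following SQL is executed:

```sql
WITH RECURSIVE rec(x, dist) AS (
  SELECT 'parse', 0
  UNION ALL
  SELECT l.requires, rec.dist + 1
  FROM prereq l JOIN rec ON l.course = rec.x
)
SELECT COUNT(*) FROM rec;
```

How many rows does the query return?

10

Base: (parse, dist=0).
Iteration 1: edges from {parse} -> (index, dist=1), (package, dist=1).
Iteration 2: edges from {index,package} -> (compress, dist=2), (fetch, dist=2), (init, dist=2), (test, dist=2).
Iteration 3: edges from {compress,fetch,init,test} -> (index, dist=3), (test, dist=3).
Iteration 4: edges from {index,test} -> (test, dist=4).
Iteration 5: no outgoing edges from {test}; recursion stops.
Total rows emitted: 10.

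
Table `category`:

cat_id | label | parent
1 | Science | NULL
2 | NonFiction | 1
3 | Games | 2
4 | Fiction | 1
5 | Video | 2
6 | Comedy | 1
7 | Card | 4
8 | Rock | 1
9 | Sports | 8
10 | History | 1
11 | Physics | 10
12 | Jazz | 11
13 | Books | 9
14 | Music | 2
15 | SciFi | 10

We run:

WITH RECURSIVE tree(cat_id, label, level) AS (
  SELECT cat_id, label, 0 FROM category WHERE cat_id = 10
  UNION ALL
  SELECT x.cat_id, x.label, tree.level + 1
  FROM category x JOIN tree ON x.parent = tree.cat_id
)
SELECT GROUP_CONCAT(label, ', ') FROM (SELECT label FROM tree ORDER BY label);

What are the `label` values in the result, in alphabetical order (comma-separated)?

History, Jazz, Physics, SciFi

Base: cat_id=10 (History) at level 0.
Iteration 1: rows with parent in {10} -> Physics (id 11, level 1), SciFi (id 15, level 1).
Iteration 2: rows with parent in {11,15} -> Jazz (id 12, level 2).
Iteration 3: no rows with parent in {12}; recursion stops.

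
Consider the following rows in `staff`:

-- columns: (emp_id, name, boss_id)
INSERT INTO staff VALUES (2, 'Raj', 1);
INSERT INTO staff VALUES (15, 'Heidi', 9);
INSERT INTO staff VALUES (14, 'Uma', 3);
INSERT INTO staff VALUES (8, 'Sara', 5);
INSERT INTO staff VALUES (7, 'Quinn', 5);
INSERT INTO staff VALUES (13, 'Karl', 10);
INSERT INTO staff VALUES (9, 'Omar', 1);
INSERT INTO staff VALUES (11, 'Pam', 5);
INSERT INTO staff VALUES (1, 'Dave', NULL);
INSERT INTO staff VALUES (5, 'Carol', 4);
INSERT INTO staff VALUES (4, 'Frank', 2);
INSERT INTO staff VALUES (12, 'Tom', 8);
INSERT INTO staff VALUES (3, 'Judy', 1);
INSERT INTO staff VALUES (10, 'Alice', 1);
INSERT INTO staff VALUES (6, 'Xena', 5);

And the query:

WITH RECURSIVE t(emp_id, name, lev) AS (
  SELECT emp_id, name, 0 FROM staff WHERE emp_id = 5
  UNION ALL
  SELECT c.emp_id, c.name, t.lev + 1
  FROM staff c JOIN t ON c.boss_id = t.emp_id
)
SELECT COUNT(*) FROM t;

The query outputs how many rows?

Base: emp_id=5 (Carol) at lev 0.
Iteration 1: rows with boss_id in {5} -> Xena (id 6, lev 1), Quinn (id 7, lev 1), Sara (id 8, lev 1), Pam (id 11, lev 1).
Iteration 2: rows with boss_id in {6,7,8,11} -> Tom (id 12, lev 2).
Iteration 3: no rows with boss_id in {12}; recursion stops.
Total rows emitted: 6.

6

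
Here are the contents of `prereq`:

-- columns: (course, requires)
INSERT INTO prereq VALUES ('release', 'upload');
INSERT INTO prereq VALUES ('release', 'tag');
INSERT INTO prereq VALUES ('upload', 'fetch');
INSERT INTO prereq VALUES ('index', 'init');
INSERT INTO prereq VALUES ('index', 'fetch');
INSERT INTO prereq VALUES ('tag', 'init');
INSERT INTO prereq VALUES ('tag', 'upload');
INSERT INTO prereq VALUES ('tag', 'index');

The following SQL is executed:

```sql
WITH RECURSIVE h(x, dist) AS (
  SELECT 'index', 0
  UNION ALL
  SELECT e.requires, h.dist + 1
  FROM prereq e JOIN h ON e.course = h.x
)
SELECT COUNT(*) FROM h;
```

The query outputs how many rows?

Base: (index, dist=0).
Iteration 1: edges from {index} -> (fetch, dist=1), (init, dist=1).
Iteration 2: no outgoing edges from {fetch,init}; recursion stops.
Total rows emitted: 3.

3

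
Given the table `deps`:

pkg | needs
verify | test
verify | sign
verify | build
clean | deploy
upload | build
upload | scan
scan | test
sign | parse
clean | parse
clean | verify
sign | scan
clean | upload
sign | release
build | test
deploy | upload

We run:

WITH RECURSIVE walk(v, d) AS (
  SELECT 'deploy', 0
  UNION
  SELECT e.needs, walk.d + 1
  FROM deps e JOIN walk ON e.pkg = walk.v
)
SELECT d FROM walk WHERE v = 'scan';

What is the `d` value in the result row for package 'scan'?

2

Base: (deploy, d=0).
Iteration 1: edges from {deploy} -> (upload, d=1).
Iteration 2: edges from {upload} -> (build, d=2), (scan, d=2).
Iteration 3: edges from {build,scan} -> (test, d=3). [UNION drops 1 duplicate row(s)]
Iteration 4: no outgoing edges from {test}; recursion stops.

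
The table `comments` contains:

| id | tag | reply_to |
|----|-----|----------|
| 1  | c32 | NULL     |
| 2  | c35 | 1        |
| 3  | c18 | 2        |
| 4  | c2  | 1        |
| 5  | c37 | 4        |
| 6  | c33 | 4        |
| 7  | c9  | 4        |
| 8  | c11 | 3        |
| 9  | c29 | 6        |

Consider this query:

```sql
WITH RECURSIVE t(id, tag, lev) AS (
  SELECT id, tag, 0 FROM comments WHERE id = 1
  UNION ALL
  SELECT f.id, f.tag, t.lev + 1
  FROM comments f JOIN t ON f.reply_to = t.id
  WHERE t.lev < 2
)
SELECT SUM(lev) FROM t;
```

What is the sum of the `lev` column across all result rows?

10

Base: id=1 (c32) at lev 0.
Iteration 1: rows with reply_to in {1} -> c35 (id 2, lev 1), c2 (id 4, lev 1).
Iteration 2: rows with reply_to in {2,4} -> c18 (id 3, lev 2), c37 (id 5, lev 2), c33 (id 6, lev 2), c9 (id 7, lev 2).
Iteration 3: lev < 2 fails for all current rows; recursion stops.
SUM(lev) = 0 + 1 + 1 + 2 + 2 + 2 + 2 = 10.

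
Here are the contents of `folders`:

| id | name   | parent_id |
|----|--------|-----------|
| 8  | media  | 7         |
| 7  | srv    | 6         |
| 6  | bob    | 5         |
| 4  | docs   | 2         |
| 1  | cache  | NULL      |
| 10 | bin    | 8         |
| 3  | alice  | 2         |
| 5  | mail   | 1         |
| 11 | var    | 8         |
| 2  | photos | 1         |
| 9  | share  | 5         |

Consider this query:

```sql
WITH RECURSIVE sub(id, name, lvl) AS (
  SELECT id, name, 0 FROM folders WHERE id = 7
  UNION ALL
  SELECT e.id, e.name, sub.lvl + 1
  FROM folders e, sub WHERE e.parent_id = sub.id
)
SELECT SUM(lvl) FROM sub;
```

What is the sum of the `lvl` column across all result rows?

Base: id=7 (srv) at lvl 0.
Iteration 1: rows with parent_id in {7} -> media (id 8, lvl 1).
Iteration 2: rows with parent_id in {8} -> bin (id 10, lvl 2), var (id 11, lvl 2).
Iteration 3: no rows with parent_id in {10,11}; recursion stops.
SUM(lvl) = 0 + 1 + 2 + 2 = 5.

5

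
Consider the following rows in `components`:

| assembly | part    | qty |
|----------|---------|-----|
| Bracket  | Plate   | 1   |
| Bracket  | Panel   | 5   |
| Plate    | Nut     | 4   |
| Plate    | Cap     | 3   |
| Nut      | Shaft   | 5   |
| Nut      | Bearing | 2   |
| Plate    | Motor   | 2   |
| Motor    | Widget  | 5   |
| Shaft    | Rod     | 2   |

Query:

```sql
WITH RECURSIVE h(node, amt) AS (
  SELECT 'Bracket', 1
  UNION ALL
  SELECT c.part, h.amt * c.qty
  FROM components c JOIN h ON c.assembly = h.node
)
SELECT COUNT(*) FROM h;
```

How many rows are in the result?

10

Base: (Bracket, amt=1).
Iteration 1: components of {Bracket} -> Panel = 1*5 = 5, Plate = 1*1 = 1.
Iteration 2: components of {Panel,Plate} -> Cap = 1*3 = 3, Motor = 1*2 = 2, Nut = 1*4 = 4.
Iteration 3: components of {Cap,Motor,Nut} -> Bearing = 4*2 = 8, Shaft = 4*5 = 20, Widget = 2*5 = 10.
Iteration 4: components of {Bearing,Shaft,Widget} -> Rod = 20*2 = 40.
Iteration 5: no further components; recursion stops.
Total rows emitted: 10.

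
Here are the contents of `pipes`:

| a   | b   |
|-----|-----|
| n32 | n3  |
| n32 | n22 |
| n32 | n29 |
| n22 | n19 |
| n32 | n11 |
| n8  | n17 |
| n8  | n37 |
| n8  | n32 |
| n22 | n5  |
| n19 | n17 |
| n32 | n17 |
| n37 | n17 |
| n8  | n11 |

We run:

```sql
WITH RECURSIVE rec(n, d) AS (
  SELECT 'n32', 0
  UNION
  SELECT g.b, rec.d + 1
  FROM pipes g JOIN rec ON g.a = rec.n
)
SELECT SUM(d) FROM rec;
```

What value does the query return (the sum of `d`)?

12

Base: (n32, d=0).
Iteration 1: edges from {n32} -> (n11, d=1), (n17, d=1), (n22, d=1), (n29, d=1), (n3, d=1).
Iteration 2: edges from {n11,n17,n22,n29,n3} -> (n19, d=2), (n5, d=2).
Iteration 3: edges from {n19,n5} -> (n17, d=3).
Iteration 4: no outgoing edges from {n17}; recursion stops.
SUM(d) = 0 + 1 + 1 + 1 + 1 + 1 + 2 + 2 + 3 = 12.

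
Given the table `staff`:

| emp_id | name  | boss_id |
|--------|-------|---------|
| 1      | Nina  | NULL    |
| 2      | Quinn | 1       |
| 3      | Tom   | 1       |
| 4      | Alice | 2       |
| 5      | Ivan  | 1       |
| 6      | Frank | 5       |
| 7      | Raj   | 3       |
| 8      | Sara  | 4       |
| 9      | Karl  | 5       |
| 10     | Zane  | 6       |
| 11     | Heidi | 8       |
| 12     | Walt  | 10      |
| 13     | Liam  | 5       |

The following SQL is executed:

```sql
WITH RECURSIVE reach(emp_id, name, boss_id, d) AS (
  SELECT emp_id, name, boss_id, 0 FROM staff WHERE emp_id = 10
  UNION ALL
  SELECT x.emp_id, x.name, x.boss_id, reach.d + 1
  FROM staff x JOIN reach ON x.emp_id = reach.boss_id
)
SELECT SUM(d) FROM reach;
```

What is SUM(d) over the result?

6

Base: emp_id=10 (Zane), boss_id=6, d 0.
Iteration 1: join on emp_id=6 -> Frank (id 6, boss_id=5, d 1).
Iteration 2: join on emp_id=5 -> Ivan (id 5, boss_id=1, d 2).
Iteration 3: join on emp_id=1 -> Nina (id 1, boss_id=NULL, d 3).
Iteration 4: boss_id is NULL; no match; recursion stops.
SUM(d) = 0 + 1 + 2 + 3 = 6.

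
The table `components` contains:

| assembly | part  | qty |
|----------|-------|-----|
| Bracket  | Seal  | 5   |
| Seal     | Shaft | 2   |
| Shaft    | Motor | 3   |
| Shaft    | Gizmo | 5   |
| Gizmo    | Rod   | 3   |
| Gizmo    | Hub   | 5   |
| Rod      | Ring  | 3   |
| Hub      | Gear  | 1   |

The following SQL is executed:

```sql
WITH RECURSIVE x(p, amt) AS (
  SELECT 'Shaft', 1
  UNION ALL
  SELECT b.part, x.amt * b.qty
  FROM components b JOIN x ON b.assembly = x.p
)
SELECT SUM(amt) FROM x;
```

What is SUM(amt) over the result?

Base: (Shaft, amt=1).
Iteration 1: components of {Shaft} -> Gizmo = 1*5 = 5, Motor = 1*3 = 3.
Iteration 2: components of {Gizmo,Motor} -> Hub = 5*5 = 25, Rod = 5*3 = 15.
Iteration 3: components of {Hub,Rod} -> Gear = 25*1 = 25, Ring = 15*3 = 45.
Iteration 4: no further components; recursion stops.
SUM(amt) = 1 + 3 + 5 + 15 + 25 + 45 + 25 = 119.

119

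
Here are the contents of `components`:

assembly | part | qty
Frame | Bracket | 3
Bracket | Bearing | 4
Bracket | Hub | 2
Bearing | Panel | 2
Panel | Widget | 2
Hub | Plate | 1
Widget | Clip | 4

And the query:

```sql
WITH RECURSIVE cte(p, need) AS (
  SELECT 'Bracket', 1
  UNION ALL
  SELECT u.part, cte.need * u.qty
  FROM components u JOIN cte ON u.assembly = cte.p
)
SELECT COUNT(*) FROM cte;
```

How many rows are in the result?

7

Base: (Bracket, need=1).
Iteration 1: components of {Bracket} -> Bearing = 1*4 = 4, Hub = 1*2 = 2.
Iteration 2: components of {Bearing,Hub} -> Panel = 4*2 = 8, Plate = 2*1 = 2.
Iteration 3: components of {Panel,Plate} -> Widget = 8*2 = 16.
Iteration 4: components of {Widget} -> Clip = 16*4 = 64.
Iteration 5: no further components; recursion stops.
Total rows emitted: 7.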